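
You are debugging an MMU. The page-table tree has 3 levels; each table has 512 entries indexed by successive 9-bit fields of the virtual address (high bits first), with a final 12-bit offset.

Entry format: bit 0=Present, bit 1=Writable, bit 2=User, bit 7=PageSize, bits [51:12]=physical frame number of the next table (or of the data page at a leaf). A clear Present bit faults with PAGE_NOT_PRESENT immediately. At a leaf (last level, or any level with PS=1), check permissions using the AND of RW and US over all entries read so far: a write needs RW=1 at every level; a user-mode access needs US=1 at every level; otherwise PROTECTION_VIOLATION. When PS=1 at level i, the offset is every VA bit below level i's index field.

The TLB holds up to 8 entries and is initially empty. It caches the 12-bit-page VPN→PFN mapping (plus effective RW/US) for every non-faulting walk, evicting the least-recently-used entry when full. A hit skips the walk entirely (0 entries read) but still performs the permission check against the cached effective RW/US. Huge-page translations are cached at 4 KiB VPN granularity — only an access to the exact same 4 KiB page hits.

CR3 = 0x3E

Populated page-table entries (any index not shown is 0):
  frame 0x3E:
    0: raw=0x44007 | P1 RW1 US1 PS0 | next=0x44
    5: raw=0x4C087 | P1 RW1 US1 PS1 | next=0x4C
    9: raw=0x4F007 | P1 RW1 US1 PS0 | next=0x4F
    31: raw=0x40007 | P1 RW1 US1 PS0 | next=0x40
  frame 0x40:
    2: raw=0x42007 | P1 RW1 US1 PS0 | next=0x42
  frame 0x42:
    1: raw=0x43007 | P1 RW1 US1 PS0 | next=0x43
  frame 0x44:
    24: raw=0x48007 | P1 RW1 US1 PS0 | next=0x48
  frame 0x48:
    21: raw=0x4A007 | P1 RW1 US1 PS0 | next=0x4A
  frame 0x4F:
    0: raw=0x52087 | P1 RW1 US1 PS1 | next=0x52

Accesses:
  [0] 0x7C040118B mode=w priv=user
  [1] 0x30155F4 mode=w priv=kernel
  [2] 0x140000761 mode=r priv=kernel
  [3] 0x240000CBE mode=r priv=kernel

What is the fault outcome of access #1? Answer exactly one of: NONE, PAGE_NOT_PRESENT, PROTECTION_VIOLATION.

Per-access translation:
#0 VA=0x7C040118B (w,user):
  L0 @0x3E[31] → 0x40007  P=1,RW=1,US=1,PS=0
  L1 @0x40[2] → 0x42007  P=1,RW=1,US=1,PS=0
  L2 @0x42[1] → 0x43007  P=1,RW=1,US=1,PS=0
  ⇒ phys 0x4318B  [3 reads]
#1 VA=0x30155F4 (w,kernel):
  L0 @0x3E[0] → 0x44007  P=1,RW=1,US=1,PS=0
  L1 @0x44[24] → 0x48007  P=1,RW=1,US=1,PS=0
  L2 @0x48[21] → 0x4A007  P=1,RW=1,US=1,PS=0
  ⇒ phys 0x4A5F4  [3 reads]
#2 VA=0x140000761 (r,kernel):
  L0 @0x3E[5] → 0x4C087  P=1,RW=1,US=1,PS=1
  ⇒ phys 0x4C761 (huge @L0)  [1 reads]
#3 VA=0x240000CBE (r,kernel):
  L0 @0x3E[9] → 0x4F007  P=1,RW=1,US=1,PS=0
  L1 @0x4F[0] → 0x52087  P=1,RW=1,US=1,PS=1
  ⇒ phys 0x52CBE (huge @L1)  [2 reads]

Access #1 fault: NONE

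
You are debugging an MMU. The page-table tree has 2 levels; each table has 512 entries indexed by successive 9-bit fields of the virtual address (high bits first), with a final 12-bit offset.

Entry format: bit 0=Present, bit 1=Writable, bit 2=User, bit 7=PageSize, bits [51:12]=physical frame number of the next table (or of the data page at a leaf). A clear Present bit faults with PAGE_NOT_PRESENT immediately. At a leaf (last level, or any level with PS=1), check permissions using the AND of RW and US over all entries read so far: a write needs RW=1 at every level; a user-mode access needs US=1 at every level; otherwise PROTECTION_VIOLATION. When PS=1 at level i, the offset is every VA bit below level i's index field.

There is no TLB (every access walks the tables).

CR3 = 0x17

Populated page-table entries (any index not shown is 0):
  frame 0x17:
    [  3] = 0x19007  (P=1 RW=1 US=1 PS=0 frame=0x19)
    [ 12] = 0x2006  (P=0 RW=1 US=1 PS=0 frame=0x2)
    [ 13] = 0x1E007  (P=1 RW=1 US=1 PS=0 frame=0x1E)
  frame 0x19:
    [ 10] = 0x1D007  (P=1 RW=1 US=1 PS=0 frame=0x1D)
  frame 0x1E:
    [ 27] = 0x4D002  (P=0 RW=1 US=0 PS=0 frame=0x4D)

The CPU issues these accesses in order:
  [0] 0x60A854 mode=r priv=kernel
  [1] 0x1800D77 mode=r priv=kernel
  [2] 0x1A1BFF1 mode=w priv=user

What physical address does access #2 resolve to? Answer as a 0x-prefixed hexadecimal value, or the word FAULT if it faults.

Per-access translation:
#0 VA=0x60A854 (r,kernel):
  lvl0: tbl 0x17, slot 3 ⇒ 0x19007 (P1/RW1/US1/PS0)
  lvl1: tbl 0x19, slot 10 ⇒ 0x1D007 (P1/RW1/US1/PS0)
  ✓ 0x1D854  — 2 lookups
#1 VA=0x1800D77 (r,kernel):
  lvl0: tbl 0x17, slot 12 ⇒ 0x2006 (P0/RW1/US1/PS0)
  → PAGE_NOT_PRESENT  (1 entries read)
#2 VA=0x1A1BFF1 (w,user):
  lvl0: tbl 0x17, slot 13 ⇒ 0x1E007 (P1/RW1/US1/PS0)
  lvl1: tbl 0x1E, slot 27 ⇒ 0x4D002 (P0/RW1/US0/PS0)
  → PAGE_NOT_PRESENT  (2 entries read)

Access #2 PA: FAULT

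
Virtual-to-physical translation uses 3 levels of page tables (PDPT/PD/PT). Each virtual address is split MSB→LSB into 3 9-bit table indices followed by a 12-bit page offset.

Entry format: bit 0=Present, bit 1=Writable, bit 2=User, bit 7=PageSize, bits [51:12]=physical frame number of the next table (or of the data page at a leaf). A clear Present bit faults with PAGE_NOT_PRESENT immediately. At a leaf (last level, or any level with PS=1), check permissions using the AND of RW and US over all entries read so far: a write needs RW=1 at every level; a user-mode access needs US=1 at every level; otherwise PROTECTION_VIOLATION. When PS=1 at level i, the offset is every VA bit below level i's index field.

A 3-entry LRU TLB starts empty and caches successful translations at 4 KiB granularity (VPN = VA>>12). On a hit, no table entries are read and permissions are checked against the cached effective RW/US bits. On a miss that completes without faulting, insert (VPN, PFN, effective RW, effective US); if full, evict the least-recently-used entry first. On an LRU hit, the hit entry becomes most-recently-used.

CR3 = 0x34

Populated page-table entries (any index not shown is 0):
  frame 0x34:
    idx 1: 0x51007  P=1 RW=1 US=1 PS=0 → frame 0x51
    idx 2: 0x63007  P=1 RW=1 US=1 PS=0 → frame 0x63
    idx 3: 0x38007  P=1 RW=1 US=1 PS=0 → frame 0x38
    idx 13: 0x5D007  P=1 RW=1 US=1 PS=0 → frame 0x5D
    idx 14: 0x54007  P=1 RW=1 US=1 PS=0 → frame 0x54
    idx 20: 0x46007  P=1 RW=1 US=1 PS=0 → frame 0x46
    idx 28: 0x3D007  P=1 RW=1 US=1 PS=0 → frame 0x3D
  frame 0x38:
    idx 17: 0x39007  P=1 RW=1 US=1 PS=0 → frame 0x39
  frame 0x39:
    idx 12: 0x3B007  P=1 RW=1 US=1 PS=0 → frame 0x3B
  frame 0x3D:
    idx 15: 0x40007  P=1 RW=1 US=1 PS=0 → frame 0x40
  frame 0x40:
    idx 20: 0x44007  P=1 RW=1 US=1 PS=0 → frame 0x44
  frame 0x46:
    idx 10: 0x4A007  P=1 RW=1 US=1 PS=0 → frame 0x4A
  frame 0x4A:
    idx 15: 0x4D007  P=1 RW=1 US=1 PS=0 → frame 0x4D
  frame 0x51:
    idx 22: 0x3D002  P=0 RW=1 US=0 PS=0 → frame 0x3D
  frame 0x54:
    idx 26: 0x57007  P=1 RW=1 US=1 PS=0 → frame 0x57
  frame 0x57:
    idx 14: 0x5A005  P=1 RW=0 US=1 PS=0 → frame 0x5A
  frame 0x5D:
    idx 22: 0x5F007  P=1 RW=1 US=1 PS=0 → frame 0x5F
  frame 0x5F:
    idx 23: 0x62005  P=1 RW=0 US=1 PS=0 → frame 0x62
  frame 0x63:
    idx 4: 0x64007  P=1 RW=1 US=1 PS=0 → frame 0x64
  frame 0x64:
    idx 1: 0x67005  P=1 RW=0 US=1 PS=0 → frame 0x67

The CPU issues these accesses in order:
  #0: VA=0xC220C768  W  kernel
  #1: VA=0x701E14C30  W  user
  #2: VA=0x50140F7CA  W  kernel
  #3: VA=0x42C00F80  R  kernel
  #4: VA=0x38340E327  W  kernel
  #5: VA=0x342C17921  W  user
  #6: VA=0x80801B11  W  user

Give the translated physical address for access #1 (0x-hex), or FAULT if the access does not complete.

Walk each access:
#0 VA=0xC220C768 (w,kernel):
  L0: frame=0x34 idx=3 entry=0x38007 [P=1 RW=1 US=1 PS=0]
  L1: frame=0x38 idx=17 entry=0x39007 [P=1 RW=1 US=1 PS=0]
  L2: frame=0x39 idx=12 entry=0x3B007 [P=1 RW=1 US=1 PS=0]
  ✓ 0x3B768  — 3 lookups
#1 VA=0x701E14C30 (w,user):
  L0: frame=0x34 idx=28 entry=0x3D007 [P=1 RW=1 US=1 PS=0]
  L1: frame=0x3D idx=15 entry=0x40007 [P=1 RW=1 US=1 PS=0]
  L2: frame=0x40 idx=20 entry=0x44007 [P=1 RW=1 US=1 PS=0]
  ✓ 0x44C30  — 3 lookups
#2 VA=0x50140F7CA (w,kernel):
  L0: frame=0x34 idx=20 entry=0x46007 [P=1 RW=1 US=1 PS=0]
  L1: frame=0x46 idx=10 entry=0x4A007 [P=1 RW=1 US=1 PS=0]
  L2: frame=0x4A idx=15 entry=0x4D007 [P=1 RW=1 US=1 PS=0]
  ✓ 0x4D7CA  — 3 lookups
#3 VA=0x42C00F80 (r,kernel):
  L0: frame=0x34 idx=1 entry=0x51007 [P=1 RW=1 US=1 PS=0]
  L1: frame=0x51 idx=22 entry=0x3D002 [P=0 RW=1 US=0 PS=0]
  → PAGE_NOT_PRESENT  (2 entries read)
#4 VA=0x38340E327 (w,kernel):
  L0: frame=0x34 idx=14 entry=0x54007 [P=1 RW=1 US=1 PS=0]
  L1: frame=0x54 idx=26 entry=0x57007 [P=1 RW=1 US=1 PS=0]
  L2: frame=0x57 idx=14 entry=0x5A005 [P=1 RW=0 US=1 PS=0]
  → PROTECTION_VIOLATION  (3 entries read)
#5 VA=0x342C17921 (w,user):
  L0: frame=0x34 idx=13 entry=0x5D007 [P=1 RW=1 US=1 PS=0]
  L1: frame=0x5D idx=22 entry=0x5F007 [P=1 RW=1 US=1 PS=0]
  L2: frame=0x5F idx=23 entry=0x62005 [P=1 RW=0 US=1 PS=0]
  → PROTECTION_VIOLATION  (3 entries read)
#6 VA=0x80801B11 (w,user):
  L0: frame=0x34 idx=2 entry=0x63007 [P=1 RW=1 US=1 PS=0]
  L1: frame=0x63 idx=4 entry=0x64007 [P=1 RW=1 US=1 PS=0]
  L2: frame=0x64 idx=1 entry=0x67005 [P=1 RW=0 US=1 PS=0]
  → PROTECTION_VIOLATION  (3 entries read)

Access #1 PA: 0x44C30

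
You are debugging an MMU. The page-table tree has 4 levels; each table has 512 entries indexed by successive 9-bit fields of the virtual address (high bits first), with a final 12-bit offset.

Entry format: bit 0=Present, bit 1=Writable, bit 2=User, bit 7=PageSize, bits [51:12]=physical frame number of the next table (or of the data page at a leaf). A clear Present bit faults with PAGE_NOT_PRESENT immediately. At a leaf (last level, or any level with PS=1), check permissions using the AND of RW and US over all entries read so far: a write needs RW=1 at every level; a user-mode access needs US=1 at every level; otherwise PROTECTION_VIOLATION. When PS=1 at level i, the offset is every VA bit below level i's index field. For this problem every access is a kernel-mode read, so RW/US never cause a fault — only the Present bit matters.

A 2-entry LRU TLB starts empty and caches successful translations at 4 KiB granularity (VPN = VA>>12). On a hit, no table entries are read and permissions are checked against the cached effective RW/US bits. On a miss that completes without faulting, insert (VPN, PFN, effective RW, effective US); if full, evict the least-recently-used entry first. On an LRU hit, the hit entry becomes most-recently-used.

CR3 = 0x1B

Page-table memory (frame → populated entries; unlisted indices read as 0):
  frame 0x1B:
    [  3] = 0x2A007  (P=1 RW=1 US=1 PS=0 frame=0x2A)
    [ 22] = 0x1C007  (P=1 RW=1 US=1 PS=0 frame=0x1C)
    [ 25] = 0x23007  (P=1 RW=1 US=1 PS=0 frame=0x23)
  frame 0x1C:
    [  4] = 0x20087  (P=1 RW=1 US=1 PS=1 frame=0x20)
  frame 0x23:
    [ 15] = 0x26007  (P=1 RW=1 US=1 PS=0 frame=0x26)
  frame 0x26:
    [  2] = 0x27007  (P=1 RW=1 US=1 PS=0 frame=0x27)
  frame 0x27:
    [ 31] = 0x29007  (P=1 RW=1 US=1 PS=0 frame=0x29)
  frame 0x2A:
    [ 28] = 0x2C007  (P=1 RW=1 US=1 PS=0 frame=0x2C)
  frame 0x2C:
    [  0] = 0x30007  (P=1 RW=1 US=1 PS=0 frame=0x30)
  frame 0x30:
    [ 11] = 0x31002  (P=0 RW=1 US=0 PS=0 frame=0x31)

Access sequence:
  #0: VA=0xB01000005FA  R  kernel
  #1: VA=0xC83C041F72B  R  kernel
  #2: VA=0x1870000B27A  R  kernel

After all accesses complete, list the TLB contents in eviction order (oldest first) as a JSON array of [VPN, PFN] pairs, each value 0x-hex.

Walk each access:
#0 VA=0xB01000005FA (r,kernel):
  L0 @0x1B[22] → 0x1C007  P=1,RW=1,US=1,PS=0
  L1 @0x1C[4] → 0x20087  P=1,RW=1,US=1,PS=1
  ⇒ phys 0x205FA (huge @L1)  [2 reads]
#1 VA=0xC83C041F72B (r,kernel):
  L0 @0x1B[25] → 0x23007  P=1,RW=1,US=1,PS=0
  L1 @0x23[15] → 0x26007  P=1,RW=1,US=1,PS=0
  L2 @0x26[2] → 0x27007  P=1,RW=1,US=1,PS=0
  L3 @0x27[31] → 0x29007  P=1,RW=1,US=1,PS=0
  ⇒ phys 0x2972B  [4 reads]
#2 VA=0x1870000B27A (r,kernel):
  L0 @0x1B[3] → 0x2A007  P=1,RW=1,US=1,PS=0
  L1 @0x2A[28] → 0x2C007  P=1,RW=1,US=1,PS=0
  L2 @0x2C[0] → 0x30007  P=1,RW=1,US=1,PS=0
  L3 @0x30[11] → 0x31002  P=0,RW=1,US=0,PS=0
  ✗ PAGE_NOT_PRESENT  [4 reads]

TLB: [["0xB0100000", "0x20"], ["0xC83C041F", "0x29"]]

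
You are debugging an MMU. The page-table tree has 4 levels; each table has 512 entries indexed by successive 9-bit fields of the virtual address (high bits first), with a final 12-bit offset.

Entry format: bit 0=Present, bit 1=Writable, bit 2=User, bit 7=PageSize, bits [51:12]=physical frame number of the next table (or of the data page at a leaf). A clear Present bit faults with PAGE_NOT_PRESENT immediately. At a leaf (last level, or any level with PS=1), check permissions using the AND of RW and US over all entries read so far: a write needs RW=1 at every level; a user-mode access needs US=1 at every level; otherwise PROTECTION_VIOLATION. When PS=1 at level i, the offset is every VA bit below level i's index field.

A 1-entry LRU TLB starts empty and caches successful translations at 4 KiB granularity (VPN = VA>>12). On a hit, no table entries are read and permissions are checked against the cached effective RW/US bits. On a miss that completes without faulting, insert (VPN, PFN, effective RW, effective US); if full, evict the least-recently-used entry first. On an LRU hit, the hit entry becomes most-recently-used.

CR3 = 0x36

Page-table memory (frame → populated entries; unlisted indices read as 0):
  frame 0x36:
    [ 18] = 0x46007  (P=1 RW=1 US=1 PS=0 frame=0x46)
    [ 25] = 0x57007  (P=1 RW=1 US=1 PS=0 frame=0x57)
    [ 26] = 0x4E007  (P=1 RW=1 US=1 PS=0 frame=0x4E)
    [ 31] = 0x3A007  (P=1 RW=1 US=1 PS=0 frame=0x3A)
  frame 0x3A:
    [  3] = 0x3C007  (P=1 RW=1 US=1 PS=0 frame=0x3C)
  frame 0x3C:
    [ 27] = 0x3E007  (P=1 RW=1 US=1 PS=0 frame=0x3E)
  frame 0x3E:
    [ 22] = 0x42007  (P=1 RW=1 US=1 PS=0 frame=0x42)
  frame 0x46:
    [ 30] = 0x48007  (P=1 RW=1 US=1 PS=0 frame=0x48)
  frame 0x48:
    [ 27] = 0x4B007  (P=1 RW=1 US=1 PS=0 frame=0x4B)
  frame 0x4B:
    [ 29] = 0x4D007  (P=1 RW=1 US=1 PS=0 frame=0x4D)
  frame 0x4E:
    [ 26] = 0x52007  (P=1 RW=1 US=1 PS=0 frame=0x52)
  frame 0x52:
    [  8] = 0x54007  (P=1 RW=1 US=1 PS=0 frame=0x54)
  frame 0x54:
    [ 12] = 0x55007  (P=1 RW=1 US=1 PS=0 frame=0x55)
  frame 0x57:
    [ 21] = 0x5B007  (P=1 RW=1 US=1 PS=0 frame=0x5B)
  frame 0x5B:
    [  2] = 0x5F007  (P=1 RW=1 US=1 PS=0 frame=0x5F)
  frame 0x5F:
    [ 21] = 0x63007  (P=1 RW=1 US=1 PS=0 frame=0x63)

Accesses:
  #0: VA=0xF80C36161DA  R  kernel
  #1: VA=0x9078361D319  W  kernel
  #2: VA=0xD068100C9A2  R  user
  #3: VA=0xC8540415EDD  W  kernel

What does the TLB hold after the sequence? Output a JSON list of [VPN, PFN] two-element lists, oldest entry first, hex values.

Per-access translation:
#0 VA=0xF80C36161DA (r,kernel):
  [0] read 0x36 idx=31: raw=0x3A007 flags P=1 W=1 U=1 S=0
  [1] read 0x3A idx=3: raw=0x3C007 flags P=1 W=1 U=1 S=0
  [2] read 0x3C idx=27: raw=0x3E007 flags P=1 W=1 U=1 S=0
  [3] read 0x3E idx=22: raw=0x42007 flags P=1 W=1 U=1 S=0
  ✓ 0x421DA  — 4 lookups
#1 VA=0x9078361D319 (w,kernel):
  [0] read 0x36 idx=18: raw=0x46007 flags P=1 W=1 U=1 S=0
  [1] read 0x46 idx=30: raw=0x48007 flags P=1 W=1 U=1 S=0
  [2] read 0x48 idx=27: raw=0x4B007 flags P=1 W=1 U=1 S=0
  [3] read 0x4B idx=29: raw=0x4D007 flags P=1 W=1 U=1 S=0
  ✓ 0x4D319  — 4 lookups
#2 VA=0xD068100C9A2 (r,user):
  [0] read 0x36 idx=26: raw=0x4E007 flags P=1 W=1 U=1 S=0
  [1] read 0x4E idx=26: raw=0x52007 flags P=1 W=1 U=1 S=0
  [2] read 0x52 idx=8: raw=0x54007 flags P=1 W=1 U=1 S=0
  [3] read 0x54 idx=12: raw=0x55007 flags P=1 W=1 U=1 S=0
  ✓ 0x559A2  — 4 lookups
#3 VA=0xC8540415EDD (w,kernel):
  [0] read 0x36 idx=25: raw=0x57007 flags P=1 W=1 U=1 S=0
  [1] read 0x57 idx=21: raw=0x5B007 flags P=1 W=1 U=1 S=0
  [2] read 0x5B idx=2: raw=0x5F007 flags P=1 W=1 U=1 S=0
  [3] read 0x5F idx=21: raw=0x63007 flags P=1 W=1 U=1 S=0
  ✓ 0x63EDD  — 4 lookups

TLB: [["0xC8540415", "0x63"]]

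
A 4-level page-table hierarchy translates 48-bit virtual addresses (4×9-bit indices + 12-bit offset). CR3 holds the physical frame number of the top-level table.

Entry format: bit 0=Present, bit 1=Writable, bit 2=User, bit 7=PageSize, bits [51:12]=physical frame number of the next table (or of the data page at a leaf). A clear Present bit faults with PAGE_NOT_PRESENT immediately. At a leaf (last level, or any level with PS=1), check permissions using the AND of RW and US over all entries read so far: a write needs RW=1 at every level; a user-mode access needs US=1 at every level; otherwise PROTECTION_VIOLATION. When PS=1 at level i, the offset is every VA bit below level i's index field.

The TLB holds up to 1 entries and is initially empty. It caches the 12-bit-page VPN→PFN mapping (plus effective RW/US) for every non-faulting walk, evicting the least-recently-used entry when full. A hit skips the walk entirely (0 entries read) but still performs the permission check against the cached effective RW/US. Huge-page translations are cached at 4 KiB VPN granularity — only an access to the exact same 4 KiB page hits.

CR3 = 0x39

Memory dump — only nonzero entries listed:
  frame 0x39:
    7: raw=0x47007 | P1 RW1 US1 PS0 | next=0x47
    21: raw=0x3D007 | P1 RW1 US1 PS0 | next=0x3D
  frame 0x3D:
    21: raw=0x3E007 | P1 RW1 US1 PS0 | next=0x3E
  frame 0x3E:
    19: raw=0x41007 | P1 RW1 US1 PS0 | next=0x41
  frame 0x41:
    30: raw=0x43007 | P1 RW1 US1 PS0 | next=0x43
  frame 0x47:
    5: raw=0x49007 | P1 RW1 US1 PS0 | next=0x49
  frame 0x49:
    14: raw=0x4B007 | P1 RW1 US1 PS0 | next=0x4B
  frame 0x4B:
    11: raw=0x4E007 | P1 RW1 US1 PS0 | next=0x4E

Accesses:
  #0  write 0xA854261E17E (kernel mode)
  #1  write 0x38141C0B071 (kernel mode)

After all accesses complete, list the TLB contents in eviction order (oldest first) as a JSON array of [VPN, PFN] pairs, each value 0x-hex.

Trace:
#0 VA=0xA854261E17E (w,kernel):
  L0: frame=0x39 idx=21 entry=0x3D007 [P=1 RW=1 US=1 PS=0]
  L1: frame=0x3D idx=21 entry=0x3E007 [P=1 RW=1 US=1 PS=0]
  L2: frame=0x3E idx=19 entry=0x41007 [P=1 RW=1 US=1 PS=0]
  L3: frame=0x41 idx=30 entry=0x43007 [P=1 RW=1 US=1 PS=0]
  ✓ 0x4317E  — 4 lookups
#1 VA=0x38141C0B071 (w,kernel):
  L0: frame=0x39 idx=7 entry=0x47007 [P=1 RW=1 US=1 PS=0]
  L1: frame=0x47 idx=5 entry=0x49007 [P=1 RW=1 US=1 PS=0]
  L2: frame=0x49 idx=14 entry=0x4B007 [P=1 RW=1 US=1 PS=0]
  L3: frame=0x4B idx=11 entry=0x4E007 [P=1 RW=1 US=1 PS=0]
  ✓ 0x4E071  — 4 lookups

TLB: [["0x38141C0B", "0x4E"]]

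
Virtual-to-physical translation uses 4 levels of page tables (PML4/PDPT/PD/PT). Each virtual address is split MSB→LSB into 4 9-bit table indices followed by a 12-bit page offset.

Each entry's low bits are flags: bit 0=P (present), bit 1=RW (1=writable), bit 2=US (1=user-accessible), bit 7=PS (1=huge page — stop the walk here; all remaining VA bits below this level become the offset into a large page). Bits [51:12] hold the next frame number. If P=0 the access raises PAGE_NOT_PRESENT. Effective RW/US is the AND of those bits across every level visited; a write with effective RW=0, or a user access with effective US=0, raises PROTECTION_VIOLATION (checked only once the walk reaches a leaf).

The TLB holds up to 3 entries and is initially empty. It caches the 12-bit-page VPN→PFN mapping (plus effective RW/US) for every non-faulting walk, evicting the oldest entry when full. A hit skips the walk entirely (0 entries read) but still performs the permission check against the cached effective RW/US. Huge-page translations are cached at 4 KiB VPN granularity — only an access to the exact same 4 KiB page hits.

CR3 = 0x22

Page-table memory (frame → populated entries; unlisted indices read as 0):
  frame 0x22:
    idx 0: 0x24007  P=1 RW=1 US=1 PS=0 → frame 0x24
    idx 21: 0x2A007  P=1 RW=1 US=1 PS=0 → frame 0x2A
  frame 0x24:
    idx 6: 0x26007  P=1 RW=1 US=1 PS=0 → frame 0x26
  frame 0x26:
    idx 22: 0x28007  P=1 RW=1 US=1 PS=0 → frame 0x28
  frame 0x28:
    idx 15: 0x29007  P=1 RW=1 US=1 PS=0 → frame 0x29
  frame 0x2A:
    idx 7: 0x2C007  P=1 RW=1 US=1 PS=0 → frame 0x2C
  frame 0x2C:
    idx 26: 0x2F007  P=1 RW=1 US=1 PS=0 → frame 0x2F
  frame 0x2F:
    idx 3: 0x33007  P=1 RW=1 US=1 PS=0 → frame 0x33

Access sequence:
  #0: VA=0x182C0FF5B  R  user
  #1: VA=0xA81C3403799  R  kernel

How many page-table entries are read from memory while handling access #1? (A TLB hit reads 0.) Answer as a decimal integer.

Per-access translation:
#0 VA=0x182C0FF5B (r,user):
  L0: frame=0x22 idx=0 entry=0x24007 [P=1 RW=1 US=1 PS=0]
  L1: frame=0x24 idx=6 entry=0x26007 [P=1 RW=1 US=1 PS=0]
  L2: frame=0x26 idx=22 entry=0x28007 [P=1 RW=1 US=1 PS=0]
  L3: frame=0x28 idx=15 entry=0x29007 [P=1 RW=1 US=1 PS=0]
  ⇒ phys 0x29F5B  [4 reads]
#1 VA=0xA81C3403799 (r,kernel):
  L0: frame=0x22 idx=21 entry=0x2A007 [P=1 RW=1 US=1 PS=0]
  L1: frame=0x2A idx=7 entry=0x2C007 [P=1 RW=1 US=1 PS=0]
  L2: frame=0x2C idx=26 entry=0x2F007 [P=1 RW=1 US=1 PS=0]
  L3: frame=0x2F idx=3 entry=0x33007 [P=1 RW=1 US=1 PS=0]
  ⇒ phys 0x33799  [4 reads]

Entries read for #1: 4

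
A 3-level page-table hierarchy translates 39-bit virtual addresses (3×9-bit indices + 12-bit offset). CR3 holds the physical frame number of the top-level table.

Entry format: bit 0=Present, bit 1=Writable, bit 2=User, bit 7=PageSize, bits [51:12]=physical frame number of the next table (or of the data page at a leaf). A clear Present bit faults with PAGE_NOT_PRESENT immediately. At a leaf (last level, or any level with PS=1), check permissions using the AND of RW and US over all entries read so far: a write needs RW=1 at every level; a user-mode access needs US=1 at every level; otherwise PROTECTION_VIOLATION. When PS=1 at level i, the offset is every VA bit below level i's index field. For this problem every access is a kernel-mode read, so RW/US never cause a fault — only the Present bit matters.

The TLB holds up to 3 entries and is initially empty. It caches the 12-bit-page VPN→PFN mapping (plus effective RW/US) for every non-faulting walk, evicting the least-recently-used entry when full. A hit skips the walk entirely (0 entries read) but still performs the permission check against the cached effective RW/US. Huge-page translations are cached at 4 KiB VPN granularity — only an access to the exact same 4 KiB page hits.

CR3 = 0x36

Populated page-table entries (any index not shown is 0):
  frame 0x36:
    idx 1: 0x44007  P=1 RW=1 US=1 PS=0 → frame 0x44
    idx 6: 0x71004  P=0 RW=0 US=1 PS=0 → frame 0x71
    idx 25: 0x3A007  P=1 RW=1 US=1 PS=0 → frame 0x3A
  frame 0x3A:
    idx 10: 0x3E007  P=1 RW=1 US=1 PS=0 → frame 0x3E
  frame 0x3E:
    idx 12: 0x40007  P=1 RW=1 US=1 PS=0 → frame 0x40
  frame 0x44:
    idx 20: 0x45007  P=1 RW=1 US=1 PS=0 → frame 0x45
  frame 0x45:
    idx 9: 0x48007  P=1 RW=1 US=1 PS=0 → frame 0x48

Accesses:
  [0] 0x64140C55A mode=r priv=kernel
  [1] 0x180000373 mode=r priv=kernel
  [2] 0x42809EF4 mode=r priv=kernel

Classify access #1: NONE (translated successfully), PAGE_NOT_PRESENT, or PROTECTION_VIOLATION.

Per-access translation:
#0 VA=0x64140C55A (r,kernel):
  L0 @0x36[25] → 0x3A007  P=1,RW=1,US=1,PS=0
  L1 @0x3A[10] → 0x3E007  P=1,RW=1,US=1,PS=0
  L2 @0x3E[12] → 0x40007  P=1,RW=1,US=1,PS=0
  ⇒ phys 0x4055A  [3 reads]
#1 VA=0x180000373 (r,kernel):
  L0 @0x36[6] → 0x71004  P=0,RW=0,US=1,PS=0
  ⇒ fault: PAGE_NOT_PRESENT  — 1 lookups
#2 VA=0x42809EF4 (r,kernel):
  L0 @0x36[1] → 0x44007  P=1,RW=1,US=1,PS=0
  L1 @0x44[20] → 0x45007  P=1,RW=1,US=1,PS=0
  L2 @0x45[9] → 0x48007  P=1,RW=1,US=1,PS=0
  ⇒ phys 0x48EF4  [3 reads]

Access #1 fault: PAGE_NOT_PRESENT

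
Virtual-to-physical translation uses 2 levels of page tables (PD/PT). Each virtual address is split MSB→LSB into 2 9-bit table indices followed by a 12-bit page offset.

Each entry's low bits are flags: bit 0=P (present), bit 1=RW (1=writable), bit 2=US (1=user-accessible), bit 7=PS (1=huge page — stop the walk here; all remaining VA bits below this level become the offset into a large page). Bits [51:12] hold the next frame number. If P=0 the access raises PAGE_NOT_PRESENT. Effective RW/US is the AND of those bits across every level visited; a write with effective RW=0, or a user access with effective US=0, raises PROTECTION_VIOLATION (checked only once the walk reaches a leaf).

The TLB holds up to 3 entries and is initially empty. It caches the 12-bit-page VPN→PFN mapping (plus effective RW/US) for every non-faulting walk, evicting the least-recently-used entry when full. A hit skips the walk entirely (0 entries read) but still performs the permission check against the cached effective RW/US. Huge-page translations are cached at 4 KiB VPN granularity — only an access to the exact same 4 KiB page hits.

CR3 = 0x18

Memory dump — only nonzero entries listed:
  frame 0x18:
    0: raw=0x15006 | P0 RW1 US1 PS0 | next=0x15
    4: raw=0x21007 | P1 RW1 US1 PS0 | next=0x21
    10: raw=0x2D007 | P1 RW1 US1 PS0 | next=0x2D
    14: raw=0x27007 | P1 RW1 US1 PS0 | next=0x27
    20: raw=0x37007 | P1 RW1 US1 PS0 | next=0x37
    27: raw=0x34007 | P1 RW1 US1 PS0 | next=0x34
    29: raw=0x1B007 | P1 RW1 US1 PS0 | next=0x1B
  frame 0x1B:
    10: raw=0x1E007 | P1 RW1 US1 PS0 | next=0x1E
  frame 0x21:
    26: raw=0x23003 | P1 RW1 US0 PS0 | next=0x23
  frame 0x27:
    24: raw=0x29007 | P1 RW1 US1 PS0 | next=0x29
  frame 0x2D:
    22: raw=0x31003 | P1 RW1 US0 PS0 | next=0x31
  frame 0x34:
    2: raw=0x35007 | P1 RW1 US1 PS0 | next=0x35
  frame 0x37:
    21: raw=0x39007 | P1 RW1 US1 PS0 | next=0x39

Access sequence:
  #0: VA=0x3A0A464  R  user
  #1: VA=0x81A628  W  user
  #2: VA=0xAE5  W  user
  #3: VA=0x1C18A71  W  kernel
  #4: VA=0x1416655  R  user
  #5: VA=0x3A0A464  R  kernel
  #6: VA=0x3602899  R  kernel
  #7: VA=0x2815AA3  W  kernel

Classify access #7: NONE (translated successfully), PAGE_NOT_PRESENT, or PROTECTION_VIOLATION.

Per-access translation:
#0 VA=0x3A0A464 (r,user):
  L0 @0x18[29] → 0x1B007  P=1,RW=1,US=1,PS=0
  L1 @0x1B[10] → 0x1E007  P=1,RW=1,US=1,PS=0
  → PA=0x1E464  (2 entries read)
#1 VA=0x81A628 (w,user):
  L0 @0x18[4] → 0x21007  P=1,RW=1,US=1,PS=0
  L1 @0x21[26] → 0x23003  P=1,RW=1,US=0,PS=0
  ⇒ fault: PROTECTION_VIOLATION  — 2 lookups
#2 VA=0xAE5 (w,user):
  L0 @0x18[0] → 0x15006  P=0,RW=1,US=1,PS=0
  ⇒ fault: PAGE_NOT_PRESENT  — 1 lookups
#3 VA=0x1C18A71 (w,kernel):
  L0 @0x18[14] → 0x27007  P=1,RW=1,US=1,PS=0
  L1 @0x27[24] → 0x29007  P=1,RW=1,US=1,PS=0
  → PA=0x29A71  (2 entries read)
#4 VA=0x1416655 (r,user):
  L0 @0x18[10] → 0x2D007  P=1,RW=1,US=1,PS=0
  L1 @0x2D[22] → 0x31003  P=1,RW=1,US=0,PS=0
  ⇒ fault: PROTECTION_VIOLATION  — 2 lookups
#5 VA=0x3A0A464 (r,kernel):
  TLB hit vpn=0x3A0A → PA=0x1E464
#6 VA=0x3602899 (r,kernel):
  L0 @0x18[27] → 0x34007  P=1,RW=1,US=1,PS=0
  L1 @0x34[2] → 0x35007  P=1,RW=1,US=1,PS=0
  → PA=0x35899  (2 entries read)
#7 VA=0x2815AA3 (w,kernel):
  L0 @0x18[20] → 0x37007  P=1,RW=1,US=1,PS=0
  L1 @0x37[21] → 0x39007  P=1,RW=1,US=1,PS=0
  → PA=0x39AA3  (2 entries read)

Access #7 fault: NONE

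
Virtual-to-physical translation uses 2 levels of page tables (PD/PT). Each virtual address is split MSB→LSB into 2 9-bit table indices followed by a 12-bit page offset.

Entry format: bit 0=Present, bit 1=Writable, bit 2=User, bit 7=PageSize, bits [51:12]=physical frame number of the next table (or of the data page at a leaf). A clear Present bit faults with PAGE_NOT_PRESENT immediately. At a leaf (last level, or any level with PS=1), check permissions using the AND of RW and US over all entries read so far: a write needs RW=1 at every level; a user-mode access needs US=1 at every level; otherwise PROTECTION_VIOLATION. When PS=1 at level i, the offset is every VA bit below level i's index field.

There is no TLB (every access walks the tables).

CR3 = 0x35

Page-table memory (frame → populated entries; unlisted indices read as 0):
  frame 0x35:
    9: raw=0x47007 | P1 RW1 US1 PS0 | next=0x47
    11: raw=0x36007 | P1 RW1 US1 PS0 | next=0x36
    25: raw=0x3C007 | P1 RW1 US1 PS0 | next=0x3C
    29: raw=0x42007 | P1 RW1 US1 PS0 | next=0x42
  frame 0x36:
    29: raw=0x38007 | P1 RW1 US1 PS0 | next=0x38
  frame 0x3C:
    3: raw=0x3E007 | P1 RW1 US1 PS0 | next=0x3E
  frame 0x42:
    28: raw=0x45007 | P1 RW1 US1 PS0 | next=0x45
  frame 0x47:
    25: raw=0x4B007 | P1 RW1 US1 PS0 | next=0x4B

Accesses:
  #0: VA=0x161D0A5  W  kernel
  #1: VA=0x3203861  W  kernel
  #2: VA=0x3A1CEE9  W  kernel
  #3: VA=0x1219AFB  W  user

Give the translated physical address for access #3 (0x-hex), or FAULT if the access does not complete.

Per-access translation:
#0 VA=0x161D0A5 (w,kernel):
  [0] read 0x35 idx=11: raw=0x36007 flags P=1 W=1 U=1 S=0
  [1] read 0x36 idx=29: raw=0x38007 flags P=1 W=1 U=1 S=0
  ⇒ phys 0x380A5  [2 reads]
#1 VA=0x3203861 (w,kernel):
  [0] read 0x35 idx=25: raw=0x3C007 flags P=1 W=1 U=1 S=0
  [1] read 0x3C idx=3: raw=0x3E007 flags P=1 W=1 U=1 S=0
  ⇒ phys 0x3E861  [2 reads]
#2 VA=0x3A1CEE9 (w,kernel):
  [0] read 0x35 idx=29: raw=0x42007 flags P=1 W=1 U=1 S=0
  [1] read 0x42 idx=28: raw=0x45007 flags P=1 W=1 U=1 S=0
  ⇒ phys 0x45EE9  [2 reads]
#3 VA=0x1219AFB (w,user):
  [0] read 0x35 idx=9: raw=0x47007 flags P=1 W=1 U=1 S=0
  [1] read 0x47 idx=25: raw=0x4B007 flags P=1 W=1 U=1 S=0
  ⇒ phys 0x4BAFB  [2 reads]

Access #3 PA: 0x4BAFB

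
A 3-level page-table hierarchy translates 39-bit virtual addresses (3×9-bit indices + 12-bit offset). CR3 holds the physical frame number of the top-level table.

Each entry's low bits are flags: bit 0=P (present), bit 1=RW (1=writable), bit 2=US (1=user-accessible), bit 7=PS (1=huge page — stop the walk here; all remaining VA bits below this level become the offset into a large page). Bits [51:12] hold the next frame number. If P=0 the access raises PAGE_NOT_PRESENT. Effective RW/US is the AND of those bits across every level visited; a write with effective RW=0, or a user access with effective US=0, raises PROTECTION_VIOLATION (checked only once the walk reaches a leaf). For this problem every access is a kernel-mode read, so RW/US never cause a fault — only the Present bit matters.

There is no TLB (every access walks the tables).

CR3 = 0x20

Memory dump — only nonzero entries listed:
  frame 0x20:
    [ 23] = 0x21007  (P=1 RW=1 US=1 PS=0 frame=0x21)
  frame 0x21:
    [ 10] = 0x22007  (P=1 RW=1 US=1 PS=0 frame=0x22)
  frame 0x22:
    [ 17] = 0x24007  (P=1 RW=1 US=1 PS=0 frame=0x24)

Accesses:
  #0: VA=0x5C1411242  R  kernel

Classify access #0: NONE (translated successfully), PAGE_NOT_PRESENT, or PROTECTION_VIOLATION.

Per-access translation:
#0 VA=0x5C1411242 (r,kernel):
  L0 @0x20[23] → 0x21007  P=1,RW=1,US=1,PS=0
  L1 @0x21[10] → 0x22007  P=1,RW=1,US=1,PS=0
  L2 @0x22[17] → 0x24007  P=1,RW=1,US=1,PS=0
  ⇒ phys 0x24242  [3 reads]

Access #0 fault: NONE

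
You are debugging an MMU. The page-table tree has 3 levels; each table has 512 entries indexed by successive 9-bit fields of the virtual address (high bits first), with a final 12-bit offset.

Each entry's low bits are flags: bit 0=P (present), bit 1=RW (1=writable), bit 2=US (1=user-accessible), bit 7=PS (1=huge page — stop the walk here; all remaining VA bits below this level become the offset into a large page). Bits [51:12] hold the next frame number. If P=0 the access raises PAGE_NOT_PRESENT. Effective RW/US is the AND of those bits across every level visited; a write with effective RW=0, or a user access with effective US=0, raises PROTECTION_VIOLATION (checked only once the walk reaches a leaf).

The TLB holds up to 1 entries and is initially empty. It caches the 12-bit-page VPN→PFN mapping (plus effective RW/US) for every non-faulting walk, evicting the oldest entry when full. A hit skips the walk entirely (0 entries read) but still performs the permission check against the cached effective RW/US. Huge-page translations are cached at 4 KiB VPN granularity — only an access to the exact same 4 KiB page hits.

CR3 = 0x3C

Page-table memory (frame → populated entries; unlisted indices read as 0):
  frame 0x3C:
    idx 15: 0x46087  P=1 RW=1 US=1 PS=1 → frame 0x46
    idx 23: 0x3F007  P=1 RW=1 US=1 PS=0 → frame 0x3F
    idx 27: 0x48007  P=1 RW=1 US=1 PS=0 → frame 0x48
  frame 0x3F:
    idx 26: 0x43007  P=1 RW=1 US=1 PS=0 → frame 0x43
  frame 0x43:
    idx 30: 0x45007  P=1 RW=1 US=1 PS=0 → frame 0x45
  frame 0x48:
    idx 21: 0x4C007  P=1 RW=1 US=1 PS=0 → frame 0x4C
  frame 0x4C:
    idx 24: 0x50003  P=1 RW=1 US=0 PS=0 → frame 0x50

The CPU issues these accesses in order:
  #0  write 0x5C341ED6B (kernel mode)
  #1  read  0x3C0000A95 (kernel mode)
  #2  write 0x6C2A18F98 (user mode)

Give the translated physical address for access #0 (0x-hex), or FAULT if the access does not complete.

Trace:
#0 VA=0x5C341ED6B (w,kernel):
  L0: frame=0x3C idx=23 entry=0x3F007 [P=1 RW=1 US=1 PS=0]
  L1: frame=0x3F idx=26 entry=0x43007 [P=1 RW=1 US=1 PS=0]
  L2: frame=0x43 idx=30 entry=0x45007 [P=1 RW=1 US=1 PS=0]
  ✓ 0x45D6B  — 3 lookups
#1 VA=0x3C0000A95 (r,kernel):
  L0: frame=0x3C idx=15 entry=0x46087 [P=1 RW=1 US=1 PS=1]
  ✓ 0x46A95 (huge @L0)  — 1 lookups
#2 VA=0x6C2A18F98 (w,user):
  L0: frame=0x3C idx=27 entry=0x48007 [P=1 RW=1 US=1 PS=0]
  L1: frame=0x48 idx=21 entry=0x4C007 [P=1 RW=1 US=1 PS=0]
  L2: frame=0x4C idx=24 entry=0x50003 [P=1 RW=1 US=0 PS=0]
  → PROTECTION_VIOLATION  (3 entries read)

Access #0 PA: 0x45D6B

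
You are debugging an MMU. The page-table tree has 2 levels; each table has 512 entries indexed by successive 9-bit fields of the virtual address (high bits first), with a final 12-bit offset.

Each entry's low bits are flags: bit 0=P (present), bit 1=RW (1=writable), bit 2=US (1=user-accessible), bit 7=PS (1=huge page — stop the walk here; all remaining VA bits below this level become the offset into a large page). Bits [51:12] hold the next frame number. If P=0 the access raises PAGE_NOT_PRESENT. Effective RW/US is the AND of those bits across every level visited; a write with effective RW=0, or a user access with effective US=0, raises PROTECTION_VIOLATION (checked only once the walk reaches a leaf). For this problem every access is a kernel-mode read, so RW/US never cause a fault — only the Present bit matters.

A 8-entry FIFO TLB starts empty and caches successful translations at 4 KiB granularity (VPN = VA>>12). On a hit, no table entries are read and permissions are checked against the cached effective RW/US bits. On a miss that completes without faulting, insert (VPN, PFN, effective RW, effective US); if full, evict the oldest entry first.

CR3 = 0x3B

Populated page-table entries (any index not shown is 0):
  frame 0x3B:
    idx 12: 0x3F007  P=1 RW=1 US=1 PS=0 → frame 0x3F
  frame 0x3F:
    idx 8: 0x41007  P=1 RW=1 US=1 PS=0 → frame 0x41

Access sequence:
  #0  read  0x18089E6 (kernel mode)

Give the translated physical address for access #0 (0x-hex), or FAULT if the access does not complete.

Walk each access:
#0 VA=0x18089E6 (r,kernel):
  [0] read 0x3B idx=12: raw=0x3F007 flags P=1 W=1 U=1 S=0
  [1] read 0x3F idx=8: raw=0x41007 flags P=1 W=1 U=1 S=0
  ✓ 0x419E6  — 2 lookups

Access #0 PA: 0x419E6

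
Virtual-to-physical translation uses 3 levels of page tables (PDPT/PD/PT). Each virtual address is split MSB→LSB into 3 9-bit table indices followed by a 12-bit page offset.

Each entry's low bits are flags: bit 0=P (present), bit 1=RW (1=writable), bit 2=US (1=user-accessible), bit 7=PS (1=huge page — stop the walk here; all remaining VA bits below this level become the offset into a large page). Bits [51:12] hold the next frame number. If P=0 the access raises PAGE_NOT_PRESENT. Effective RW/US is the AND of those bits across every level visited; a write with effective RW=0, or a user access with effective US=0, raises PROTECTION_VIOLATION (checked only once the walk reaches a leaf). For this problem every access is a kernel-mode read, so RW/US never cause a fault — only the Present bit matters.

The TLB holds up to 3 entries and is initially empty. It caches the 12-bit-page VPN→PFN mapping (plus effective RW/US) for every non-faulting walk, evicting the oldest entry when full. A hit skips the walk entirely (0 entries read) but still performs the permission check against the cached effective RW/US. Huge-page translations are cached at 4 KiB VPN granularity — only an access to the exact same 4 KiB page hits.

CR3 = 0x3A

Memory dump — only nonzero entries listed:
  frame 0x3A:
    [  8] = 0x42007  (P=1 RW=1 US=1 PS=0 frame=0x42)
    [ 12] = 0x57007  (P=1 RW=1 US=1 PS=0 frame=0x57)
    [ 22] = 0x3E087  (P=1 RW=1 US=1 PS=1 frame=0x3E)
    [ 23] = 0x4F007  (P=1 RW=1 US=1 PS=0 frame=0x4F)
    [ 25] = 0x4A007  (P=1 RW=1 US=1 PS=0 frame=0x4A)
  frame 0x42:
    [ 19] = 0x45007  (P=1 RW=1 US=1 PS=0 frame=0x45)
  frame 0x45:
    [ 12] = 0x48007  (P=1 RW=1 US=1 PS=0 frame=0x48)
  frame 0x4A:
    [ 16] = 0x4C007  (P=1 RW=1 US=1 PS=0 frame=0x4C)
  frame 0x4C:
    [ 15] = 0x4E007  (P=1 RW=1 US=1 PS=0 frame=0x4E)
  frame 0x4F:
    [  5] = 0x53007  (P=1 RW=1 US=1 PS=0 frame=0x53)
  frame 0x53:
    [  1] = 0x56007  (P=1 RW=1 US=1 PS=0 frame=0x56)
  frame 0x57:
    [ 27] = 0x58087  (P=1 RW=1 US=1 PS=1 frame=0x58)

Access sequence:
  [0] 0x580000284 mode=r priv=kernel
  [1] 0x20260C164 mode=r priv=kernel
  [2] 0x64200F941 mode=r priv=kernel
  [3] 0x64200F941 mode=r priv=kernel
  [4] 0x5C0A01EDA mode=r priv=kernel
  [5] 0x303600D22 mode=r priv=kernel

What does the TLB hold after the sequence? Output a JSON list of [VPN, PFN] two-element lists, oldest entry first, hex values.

Walk each access:
#0 VA=0x580000284 (r,kernel):
  [0] read 0x3A idx=22: raw=0x3E087 flags P=1 W=1 U=1 S=1
  ⇒ phys 0x3E284 (huge @L0)  [1 reads]
#1 VA=0x20260C164 (r,kernel):
  [0] read 0x3A idx=8: raw=0x42007 flags P=1 W=1 U=1 S=0
  [1] read 0x42 idx=19: raw=0x45007 flags P=1 W=1 U=1 S=0
  [2] read 0x45 idx=12: raw=0x48007 flags P=1 W=1 U=1 S=0
  ⇒ phys 0x48164  [3 reads]
#2 VA=0x64200F941 (r,kernel):
  [0] read 0x3A idx=25: raw=0x4A007 flags P=1 W=1 U=1 S=0
  [1] read 0x4A idx=16: raw=0x4C007 flags P=1 W=1 U=1 S=0
  [2] read 0x4C idx=15: raw=0x4E007 flags P=1 W=1 U=1 S=0
  ⇒ phys 0x4E941  [3 reads]
#3 VA=0x64200F941 (r,kernel):
  TLB hit vpn=0x64200F → PA=0x4E941
#4 VA=0x5C0A01EDA (r,kernel):
  [0] read 0x3A idx=23: raw=0x4F007 flags P=1 W=1 U=1 S=0
  [1] read 0x4F idx=5: raw=0x53007 flags P=1 W=1 U=1 S=0
  [2] read 0x53 idx=1: raw=0x56007 flags P=1 W=1 U=1 S=0
  ⇒ phys 0x56EDA  [3 reads]
#5 VA=0x303600D22 (r,kernel):
  [0] read 0x3A idx=12: raw=0x57007 flags P=1 W=1 U=1 S=0
  [1] read 0x57 idx=27: raw=0x58087 flags P=1 W=1 U=1 S=1
  ⇒ phys 0x58D22 (huge @L1)  [2 reads]

TLB: [["0x64200F", "0x4E"], ["0x5C0A01", "0x56"], ["0x303600", "0x58"]]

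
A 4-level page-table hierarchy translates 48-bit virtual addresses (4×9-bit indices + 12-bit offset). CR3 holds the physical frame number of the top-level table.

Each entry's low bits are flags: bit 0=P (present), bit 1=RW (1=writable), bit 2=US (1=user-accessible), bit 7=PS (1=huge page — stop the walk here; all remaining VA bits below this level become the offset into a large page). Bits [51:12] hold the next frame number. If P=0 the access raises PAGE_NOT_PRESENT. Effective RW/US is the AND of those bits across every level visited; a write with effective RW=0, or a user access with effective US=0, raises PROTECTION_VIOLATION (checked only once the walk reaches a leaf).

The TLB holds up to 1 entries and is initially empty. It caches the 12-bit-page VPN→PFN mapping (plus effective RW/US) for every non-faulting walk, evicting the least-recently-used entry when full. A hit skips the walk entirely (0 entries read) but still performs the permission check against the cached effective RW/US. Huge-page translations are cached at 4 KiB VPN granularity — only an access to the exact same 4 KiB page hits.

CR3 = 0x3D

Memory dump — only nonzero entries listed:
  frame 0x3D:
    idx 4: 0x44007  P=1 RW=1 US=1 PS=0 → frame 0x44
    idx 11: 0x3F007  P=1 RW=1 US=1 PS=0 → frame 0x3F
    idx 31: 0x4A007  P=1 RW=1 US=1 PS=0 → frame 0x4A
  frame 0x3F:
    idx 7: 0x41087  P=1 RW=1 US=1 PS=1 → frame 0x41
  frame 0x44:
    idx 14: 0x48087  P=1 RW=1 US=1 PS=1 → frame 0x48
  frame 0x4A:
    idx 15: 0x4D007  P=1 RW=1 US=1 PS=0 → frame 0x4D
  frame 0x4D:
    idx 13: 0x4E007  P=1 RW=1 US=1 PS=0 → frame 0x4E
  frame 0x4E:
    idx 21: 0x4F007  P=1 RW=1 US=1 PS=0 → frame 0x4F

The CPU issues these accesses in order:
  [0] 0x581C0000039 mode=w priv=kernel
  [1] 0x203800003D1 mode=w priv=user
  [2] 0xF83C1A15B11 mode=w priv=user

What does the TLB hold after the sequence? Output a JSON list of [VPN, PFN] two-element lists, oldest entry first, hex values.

Per-access translation:
#0 VA=0x581C0000039 (w,kernel):
  L0 @0x3D[11] → 0x3F007  P=1,RW=1,US=1,PS=0
  L1 @0x3F[7] → 0x41087  P=1,RW=1,US=1,PS=1
  ⇒ phys 0x41039 (huge @L1)  [2 reads]
#1 VA=0x203800003D1 (w,user):
  L0 @0x3D[4] → 0x44007  P=1,RW=1,US=1,PS=0
  L1 @0x44[14] → 0x48087  P=1,RW=1,US=1,PS=1
  ⇒ phys 0x483D1 (huge @L1)  [2 reads]
#2 VA=0xF83C1A15B11 (w,user):
  L0 @0x3D[31] → 0x4A007  P=1,RW=1,US=1,PS=0
  L1 @0x4A[15] → 0x4D007  P=1,RW=1,US=1,PS=0
  L2 @0x4D[13] → 0x4E007  P=1,RW=1,US=1,PS=0
  L3 @0x4E[21] → 0x4F007  P=1,RW=1,US=1,PS=0
  ⇒ phys 0x4FB11  [4 reads]

TLB: [["0xF83C1A15", "0x4F"]]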